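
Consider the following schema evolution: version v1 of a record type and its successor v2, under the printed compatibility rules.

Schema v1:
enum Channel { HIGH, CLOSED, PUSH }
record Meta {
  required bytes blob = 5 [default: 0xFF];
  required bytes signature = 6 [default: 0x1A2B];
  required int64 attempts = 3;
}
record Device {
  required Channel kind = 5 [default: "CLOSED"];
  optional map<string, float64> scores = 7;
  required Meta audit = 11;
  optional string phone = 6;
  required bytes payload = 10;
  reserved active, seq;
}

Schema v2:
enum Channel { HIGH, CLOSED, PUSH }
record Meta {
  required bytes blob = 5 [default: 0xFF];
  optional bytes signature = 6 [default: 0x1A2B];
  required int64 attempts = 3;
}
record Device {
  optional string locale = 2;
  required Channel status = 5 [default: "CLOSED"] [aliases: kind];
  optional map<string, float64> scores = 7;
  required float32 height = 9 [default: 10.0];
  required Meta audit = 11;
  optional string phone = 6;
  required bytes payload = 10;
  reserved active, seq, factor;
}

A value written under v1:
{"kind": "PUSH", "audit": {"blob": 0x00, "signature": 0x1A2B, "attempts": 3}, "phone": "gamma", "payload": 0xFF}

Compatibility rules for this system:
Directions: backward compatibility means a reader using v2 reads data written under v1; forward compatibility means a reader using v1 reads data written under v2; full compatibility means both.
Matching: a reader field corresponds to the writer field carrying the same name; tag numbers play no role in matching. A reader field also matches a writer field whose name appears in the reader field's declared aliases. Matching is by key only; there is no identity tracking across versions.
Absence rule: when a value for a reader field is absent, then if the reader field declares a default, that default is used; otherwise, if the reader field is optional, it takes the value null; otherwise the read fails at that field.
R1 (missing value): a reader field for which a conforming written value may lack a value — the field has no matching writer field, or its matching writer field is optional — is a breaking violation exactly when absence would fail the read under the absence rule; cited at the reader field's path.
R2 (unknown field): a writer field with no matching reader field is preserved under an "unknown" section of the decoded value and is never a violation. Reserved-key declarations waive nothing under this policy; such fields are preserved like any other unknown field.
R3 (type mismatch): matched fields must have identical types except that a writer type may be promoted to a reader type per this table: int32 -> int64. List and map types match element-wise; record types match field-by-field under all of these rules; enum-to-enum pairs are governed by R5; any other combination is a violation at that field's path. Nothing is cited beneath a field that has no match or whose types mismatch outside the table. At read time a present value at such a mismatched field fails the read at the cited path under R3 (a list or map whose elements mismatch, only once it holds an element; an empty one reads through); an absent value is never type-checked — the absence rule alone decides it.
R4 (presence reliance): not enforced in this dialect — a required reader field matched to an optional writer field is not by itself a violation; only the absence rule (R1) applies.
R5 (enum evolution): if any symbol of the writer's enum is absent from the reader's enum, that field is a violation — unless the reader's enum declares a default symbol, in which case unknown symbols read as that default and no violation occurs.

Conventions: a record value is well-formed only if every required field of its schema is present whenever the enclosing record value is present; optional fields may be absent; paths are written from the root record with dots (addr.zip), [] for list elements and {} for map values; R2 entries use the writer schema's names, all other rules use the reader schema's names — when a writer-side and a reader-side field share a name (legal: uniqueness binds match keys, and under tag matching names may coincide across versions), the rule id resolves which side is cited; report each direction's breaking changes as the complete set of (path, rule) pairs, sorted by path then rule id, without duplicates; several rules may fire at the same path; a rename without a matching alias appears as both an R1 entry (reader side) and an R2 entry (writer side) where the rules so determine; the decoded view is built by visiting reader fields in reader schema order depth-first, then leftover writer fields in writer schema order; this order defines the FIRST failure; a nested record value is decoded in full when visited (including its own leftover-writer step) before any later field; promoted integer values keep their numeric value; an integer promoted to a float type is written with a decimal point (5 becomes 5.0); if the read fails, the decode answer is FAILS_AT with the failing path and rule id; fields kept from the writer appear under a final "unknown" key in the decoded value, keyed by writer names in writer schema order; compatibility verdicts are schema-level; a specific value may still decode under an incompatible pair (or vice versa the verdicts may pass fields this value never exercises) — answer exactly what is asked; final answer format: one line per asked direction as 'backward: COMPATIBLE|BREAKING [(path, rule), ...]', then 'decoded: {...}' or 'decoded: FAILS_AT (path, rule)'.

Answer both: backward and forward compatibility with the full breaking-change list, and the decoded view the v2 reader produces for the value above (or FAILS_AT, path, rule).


backward: COMPATIBLE []; forward: COMPATIBLE []; decoded: {"locale": null, "status": "PUSH", "scores": null, "height": 10.0, "audit": {"blob": 0x00, "signature": 0x1A2B, "attempts": 3}, "phone": "gamma", "payload": 0xFF}

each type pair in Device: writer, then reader
checking backward for Device: reader v2 against writer v1:
  locale has no writer counterpart
  status: Channel -> Channel, writer required; from kind
  scores: map<string, float64> -> map<string, float64>, writer optional; from scores
  height has no writer counterpart
  audit: Meta -> Meta, writer required; from audit
  phone: string -> string, writer optional; from phone
  payload: bytes -> bytes, writer required; from payload
  audit.blob: bytes -> bytes, writer required; from audit.blob
  audit.signature: bytes -> bytes, writer required; from audit.signature
  audit.attempts: int64 -> int64, writer required; from audit.attempts
  nothing fires on Device: backward is COMPATIBLE
checking forward for Device: reader v1 against writer v2:
  kind has no writer counterpart
  scores: map<string, float64> -> map<string, float64>, writer optional; from scores
  audit: Meta -> Meta, writer required; from audit
  phone: string -> string, writer optional; from phone
  payload: bytes -> bytes, writer required; from payload
  writer field locale has no reader counterpart
  writer field status has no reader counterpart
  writer field height has no reader counterpart
  audit.blob: bytes -> bytes, writer required; from audit.blob
  audit.signature: bytes -> bytes, writer optional; from audit.signature
  audit.attempts: int64 -> int64, writer required; from audit.attempts
  nothing fires on Device: forward is COMPATIBLE
decoding the Device value with the v2 reader:
  locale := null (not supplied -> null)
  status := "PUSH" (from writer kind)
  scores := null (not supplied -> null)
  height := 10.0 (no value, default fills)
  audit.blob := 0x00
  audit.signature := 0x1A2B
  audit.attempts := 3
  phone := "gamma"
  payload := 0xFF
  => decoded: {"locale": null, "status": "PUSH", "scores": null, "height": 10.0, "audit": {"blob": 0x00, "signature": 0x1A2B, "attempts": 3}, "phone": "gamma", "payload": 0xFF}


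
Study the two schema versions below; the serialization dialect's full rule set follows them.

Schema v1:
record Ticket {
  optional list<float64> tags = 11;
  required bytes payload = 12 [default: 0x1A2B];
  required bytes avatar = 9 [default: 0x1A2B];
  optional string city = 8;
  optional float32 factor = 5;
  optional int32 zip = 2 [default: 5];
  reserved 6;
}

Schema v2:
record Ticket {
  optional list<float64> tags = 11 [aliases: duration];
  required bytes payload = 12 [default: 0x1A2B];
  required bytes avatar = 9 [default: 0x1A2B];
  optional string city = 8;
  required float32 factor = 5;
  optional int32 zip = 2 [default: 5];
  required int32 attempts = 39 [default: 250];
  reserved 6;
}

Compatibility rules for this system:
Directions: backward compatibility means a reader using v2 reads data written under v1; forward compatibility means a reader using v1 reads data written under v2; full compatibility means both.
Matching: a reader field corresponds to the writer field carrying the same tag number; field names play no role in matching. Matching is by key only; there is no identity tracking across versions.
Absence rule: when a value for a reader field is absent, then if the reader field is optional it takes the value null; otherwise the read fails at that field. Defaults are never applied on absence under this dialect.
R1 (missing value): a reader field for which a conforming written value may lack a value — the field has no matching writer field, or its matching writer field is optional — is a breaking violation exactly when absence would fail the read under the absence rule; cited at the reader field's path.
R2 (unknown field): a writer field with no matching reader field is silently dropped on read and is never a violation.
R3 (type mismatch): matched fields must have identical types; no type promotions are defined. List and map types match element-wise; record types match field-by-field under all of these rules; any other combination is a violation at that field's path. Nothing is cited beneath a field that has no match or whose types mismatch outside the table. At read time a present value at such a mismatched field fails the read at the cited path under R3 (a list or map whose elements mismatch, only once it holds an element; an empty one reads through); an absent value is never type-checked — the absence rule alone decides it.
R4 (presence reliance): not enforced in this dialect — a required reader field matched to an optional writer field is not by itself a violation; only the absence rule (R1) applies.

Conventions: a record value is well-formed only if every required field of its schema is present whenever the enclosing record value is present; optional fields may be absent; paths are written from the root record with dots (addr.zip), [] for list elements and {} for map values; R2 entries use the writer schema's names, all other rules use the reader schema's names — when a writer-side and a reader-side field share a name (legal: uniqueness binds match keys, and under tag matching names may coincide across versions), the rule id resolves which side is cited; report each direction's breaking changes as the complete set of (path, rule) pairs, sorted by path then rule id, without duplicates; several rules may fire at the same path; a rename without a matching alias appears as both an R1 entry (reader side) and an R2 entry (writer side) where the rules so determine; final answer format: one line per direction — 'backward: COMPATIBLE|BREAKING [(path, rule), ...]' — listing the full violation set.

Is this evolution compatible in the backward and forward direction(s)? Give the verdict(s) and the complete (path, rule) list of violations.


backward: BREAKING [(attempts, R1), (factor, R1)]; forward: COMPATIBLE []

the writer's type comes first in each Ticket pair
backward analysis of Ticket with v2 as reader and v1 as writer:
  list<float64> -> list<float64>, writer optional: tags aligns to tags
  bytes -> bytes, writer required: payload aligns to payload
  bytes -> bytes, writer required: avatar aligns to avatar
  string -> string, writer optional: city aligns to city
  float32 -> float32, writer optional: factor aligns to factor
  int32 -> int32, writer optional: zip aligns to zip
  no writer field matches reader attempts
  breaking: (attempts, R1)
  breaking: (factor, R1)
  => backward verdict for Ticket: BREAKING, 2 violation(s)
forward analysis of Ticket with v1 as reader and v2 as writer:
  list<float64> -> list<float64>, writer optional: tags aligns to tags
  bytes -> bytes, writer required: payload aligns to payload
  bytes -> bytes, writer required: avatar aligns to avatar
  string -> string, writer optional: city aligns to city
  float32 -> float32, writer required: factor aligns to factor
  int32 -> int32, writer optional: zip aligns to zip
  writer attempts: unknown to reader
  => forward: COMPATIBLE


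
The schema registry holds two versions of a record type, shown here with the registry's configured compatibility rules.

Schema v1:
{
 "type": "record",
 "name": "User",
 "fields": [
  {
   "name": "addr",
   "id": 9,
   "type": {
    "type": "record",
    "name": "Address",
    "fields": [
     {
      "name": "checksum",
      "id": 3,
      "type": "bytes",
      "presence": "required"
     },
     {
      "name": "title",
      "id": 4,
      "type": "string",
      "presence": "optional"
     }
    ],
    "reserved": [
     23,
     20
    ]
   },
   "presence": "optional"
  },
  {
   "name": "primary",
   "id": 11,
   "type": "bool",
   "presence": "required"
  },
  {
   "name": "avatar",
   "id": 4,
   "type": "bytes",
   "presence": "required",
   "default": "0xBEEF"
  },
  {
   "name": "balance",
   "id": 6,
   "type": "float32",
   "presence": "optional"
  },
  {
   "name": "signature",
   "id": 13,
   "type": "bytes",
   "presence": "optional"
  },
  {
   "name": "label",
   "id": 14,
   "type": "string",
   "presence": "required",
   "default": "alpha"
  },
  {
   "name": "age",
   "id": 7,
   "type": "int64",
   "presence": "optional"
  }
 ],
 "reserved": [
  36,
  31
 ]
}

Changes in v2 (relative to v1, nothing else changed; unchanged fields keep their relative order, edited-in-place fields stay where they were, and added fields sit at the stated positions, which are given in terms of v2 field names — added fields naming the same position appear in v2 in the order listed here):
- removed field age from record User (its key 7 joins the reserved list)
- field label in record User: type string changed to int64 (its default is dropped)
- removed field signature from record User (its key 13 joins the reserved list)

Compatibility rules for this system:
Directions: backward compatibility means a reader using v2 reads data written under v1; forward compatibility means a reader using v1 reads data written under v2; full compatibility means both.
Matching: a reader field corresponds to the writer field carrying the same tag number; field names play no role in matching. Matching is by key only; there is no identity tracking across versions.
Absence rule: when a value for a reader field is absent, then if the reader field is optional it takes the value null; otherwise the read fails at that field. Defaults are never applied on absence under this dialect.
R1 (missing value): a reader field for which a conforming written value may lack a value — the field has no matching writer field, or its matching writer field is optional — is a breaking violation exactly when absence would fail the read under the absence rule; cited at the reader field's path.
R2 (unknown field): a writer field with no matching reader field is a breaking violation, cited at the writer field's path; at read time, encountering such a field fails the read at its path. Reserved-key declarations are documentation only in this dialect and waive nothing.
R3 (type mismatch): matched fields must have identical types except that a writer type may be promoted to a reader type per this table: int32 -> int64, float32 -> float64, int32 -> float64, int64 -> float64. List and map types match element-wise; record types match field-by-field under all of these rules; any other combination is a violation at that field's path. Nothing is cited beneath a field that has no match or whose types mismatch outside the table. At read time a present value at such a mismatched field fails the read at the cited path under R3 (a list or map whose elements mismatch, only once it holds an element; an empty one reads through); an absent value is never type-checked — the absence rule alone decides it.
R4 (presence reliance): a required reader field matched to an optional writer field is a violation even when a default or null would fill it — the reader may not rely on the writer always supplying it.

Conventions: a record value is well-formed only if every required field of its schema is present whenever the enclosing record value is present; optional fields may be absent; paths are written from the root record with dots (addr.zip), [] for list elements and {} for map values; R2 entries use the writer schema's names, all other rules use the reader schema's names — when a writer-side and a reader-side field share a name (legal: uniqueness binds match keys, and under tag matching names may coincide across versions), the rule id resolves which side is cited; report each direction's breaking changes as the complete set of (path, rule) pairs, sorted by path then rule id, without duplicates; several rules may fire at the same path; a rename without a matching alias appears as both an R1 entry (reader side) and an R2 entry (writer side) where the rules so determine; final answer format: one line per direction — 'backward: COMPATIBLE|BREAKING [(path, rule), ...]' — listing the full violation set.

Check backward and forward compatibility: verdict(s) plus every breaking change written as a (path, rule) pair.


in User below, arrows point writer -> reader
backward for User (reader v2, writer v1):
  writer optional, Address -> Address: reader addr maps from writer addr
  writer required, bool -> bool: reader primary maps from writer primary
  writer required, bytes -> bytes: reader avatar maps from writer avatar
  writer optional, float32 -> float32: reader balance maps from writer balance
  writer required, string -> int64: reader label maps from writer label
  leftover writer field: signature
  leftover writer field: age
  writer required, bytes -> bytes: reader addr.checksum maps from writer addr.checksum
  writer optional, string -> string: reader addr.title maps from writer addr.title
  R2 fires at age
  R3 fires at label
  R2 fires at signature
  => 3 violation(s): backward is BREAKING for User
forward for User (reader v1, writer v2):
  writer optional, Address -> Address: reader addr maps from writer addr
  writer required, bool -> bool: reader primary maps from writer primary
  writer required, bytes -> bytes: reader avatar maps from writer avatar
  writer optional, float32 -> float32: reader balance maps from writer balance
  signature: no writer-side match
  writer required, int64 -> string: reader label maps from writer label
  age: no writer-side match
  writer required, bytes -> bytes: reader addr.checksum maps from writer addr.checksum
  writer optional, string -> string: reader addr.title maps from writer addr.title
  R3 fires at label
  => 1 violation(s): forward is BREAKING for User

backward: BREAKING [(age, R2), (label, R3), (signature, R2)]; forward: BREAKING [(label, R3)]


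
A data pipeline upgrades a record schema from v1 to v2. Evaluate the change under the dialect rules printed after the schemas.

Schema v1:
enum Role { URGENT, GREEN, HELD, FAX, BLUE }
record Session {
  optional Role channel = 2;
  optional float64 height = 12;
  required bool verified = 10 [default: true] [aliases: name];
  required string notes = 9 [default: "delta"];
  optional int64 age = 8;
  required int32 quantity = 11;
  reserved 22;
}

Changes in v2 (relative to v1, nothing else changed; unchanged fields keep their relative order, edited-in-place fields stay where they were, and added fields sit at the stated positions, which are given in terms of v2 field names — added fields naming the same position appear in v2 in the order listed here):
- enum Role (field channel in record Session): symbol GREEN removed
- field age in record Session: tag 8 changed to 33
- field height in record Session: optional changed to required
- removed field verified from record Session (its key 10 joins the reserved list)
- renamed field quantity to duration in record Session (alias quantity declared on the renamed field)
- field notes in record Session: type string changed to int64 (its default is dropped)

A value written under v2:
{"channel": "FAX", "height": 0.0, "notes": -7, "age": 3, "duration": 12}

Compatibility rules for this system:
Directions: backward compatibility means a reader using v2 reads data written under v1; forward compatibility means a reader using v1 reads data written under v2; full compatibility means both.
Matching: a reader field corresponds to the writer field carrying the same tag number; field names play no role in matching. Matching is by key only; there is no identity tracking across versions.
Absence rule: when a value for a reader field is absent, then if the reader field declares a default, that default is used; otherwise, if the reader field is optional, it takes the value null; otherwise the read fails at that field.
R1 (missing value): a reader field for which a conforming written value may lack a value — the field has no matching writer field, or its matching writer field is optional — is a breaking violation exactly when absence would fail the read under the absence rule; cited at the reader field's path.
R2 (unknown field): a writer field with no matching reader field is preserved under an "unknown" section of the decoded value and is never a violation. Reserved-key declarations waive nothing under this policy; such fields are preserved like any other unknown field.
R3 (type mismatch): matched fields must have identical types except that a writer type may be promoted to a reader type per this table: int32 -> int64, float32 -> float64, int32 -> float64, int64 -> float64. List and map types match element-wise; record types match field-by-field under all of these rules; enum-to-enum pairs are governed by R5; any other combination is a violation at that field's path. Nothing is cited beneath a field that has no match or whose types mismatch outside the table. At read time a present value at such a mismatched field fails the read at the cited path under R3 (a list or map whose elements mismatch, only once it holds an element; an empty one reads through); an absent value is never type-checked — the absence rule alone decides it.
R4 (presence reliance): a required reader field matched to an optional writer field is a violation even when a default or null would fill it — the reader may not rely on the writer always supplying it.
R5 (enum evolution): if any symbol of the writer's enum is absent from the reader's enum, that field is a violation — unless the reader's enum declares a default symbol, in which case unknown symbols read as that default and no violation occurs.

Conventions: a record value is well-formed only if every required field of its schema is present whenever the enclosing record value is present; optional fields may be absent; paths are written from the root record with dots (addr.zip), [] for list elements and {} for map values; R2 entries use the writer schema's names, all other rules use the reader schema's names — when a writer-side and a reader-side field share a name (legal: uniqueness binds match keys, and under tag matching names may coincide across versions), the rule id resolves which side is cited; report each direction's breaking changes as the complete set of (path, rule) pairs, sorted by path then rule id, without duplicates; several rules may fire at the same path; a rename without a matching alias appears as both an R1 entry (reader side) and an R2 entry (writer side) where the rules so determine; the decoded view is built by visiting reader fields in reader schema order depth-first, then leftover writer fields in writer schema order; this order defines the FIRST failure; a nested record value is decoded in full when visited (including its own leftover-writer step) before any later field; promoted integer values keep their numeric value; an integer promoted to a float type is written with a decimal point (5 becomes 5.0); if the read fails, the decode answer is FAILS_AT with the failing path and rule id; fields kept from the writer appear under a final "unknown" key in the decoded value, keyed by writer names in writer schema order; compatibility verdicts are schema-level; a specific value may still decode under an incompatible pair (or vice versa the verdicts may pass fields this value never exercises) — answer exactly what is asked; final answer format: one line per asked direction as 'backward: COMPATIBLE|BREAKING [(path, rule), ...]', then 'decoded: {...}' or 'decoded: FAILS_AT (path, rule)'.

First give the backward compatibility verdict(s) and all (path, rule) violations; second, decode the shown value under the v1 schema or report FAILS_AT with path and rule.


backward: BREAKING [(channel, R5), (height, R1), (height, R4), (notes, R3)]; decoded: FAILS_AT (notes, R3)

the writer's type comes first in each Session pair
backward on Session — v2 reading data written by v1:
  Role -> Role, writer optional: channel aligns to channel
  float64 -> float64, writer optional: height aligns to height
  string -> int64, writer required: notes aligns to notes
  age: no writer match
  int32 -> int32, writer required: duration aligns to quantity
  writer verified: unknown to reader
  writer age: unknown to reader
  R5 fires at channel
  R1 fires at height
  R4 fires at height
  R3 fires at notes
  => backward: BREAKING (4)
decode walk for Session under reader schema v1:
  channel := "FAX"
  height := 0.0
  verified := true (missing; default applied)
  read fails at notes under R3
  => FAILS_AT (notes, R3)
the other Session changes do not affect what is asked:
  field age in record Session: tag 8 changed to 33 -> no rule fires on it in Session's dialect; the asked verdict holds
  removed field verified from record Session (its key 10 joins the reserved list) -> no rule fires on it in Session's dialect; the asked verdict holds
  renamed field quantity to duration in record Session (alias quantity declared on the renamed field) -> no rule fires on it in Session's dialect; the asked verdict holds


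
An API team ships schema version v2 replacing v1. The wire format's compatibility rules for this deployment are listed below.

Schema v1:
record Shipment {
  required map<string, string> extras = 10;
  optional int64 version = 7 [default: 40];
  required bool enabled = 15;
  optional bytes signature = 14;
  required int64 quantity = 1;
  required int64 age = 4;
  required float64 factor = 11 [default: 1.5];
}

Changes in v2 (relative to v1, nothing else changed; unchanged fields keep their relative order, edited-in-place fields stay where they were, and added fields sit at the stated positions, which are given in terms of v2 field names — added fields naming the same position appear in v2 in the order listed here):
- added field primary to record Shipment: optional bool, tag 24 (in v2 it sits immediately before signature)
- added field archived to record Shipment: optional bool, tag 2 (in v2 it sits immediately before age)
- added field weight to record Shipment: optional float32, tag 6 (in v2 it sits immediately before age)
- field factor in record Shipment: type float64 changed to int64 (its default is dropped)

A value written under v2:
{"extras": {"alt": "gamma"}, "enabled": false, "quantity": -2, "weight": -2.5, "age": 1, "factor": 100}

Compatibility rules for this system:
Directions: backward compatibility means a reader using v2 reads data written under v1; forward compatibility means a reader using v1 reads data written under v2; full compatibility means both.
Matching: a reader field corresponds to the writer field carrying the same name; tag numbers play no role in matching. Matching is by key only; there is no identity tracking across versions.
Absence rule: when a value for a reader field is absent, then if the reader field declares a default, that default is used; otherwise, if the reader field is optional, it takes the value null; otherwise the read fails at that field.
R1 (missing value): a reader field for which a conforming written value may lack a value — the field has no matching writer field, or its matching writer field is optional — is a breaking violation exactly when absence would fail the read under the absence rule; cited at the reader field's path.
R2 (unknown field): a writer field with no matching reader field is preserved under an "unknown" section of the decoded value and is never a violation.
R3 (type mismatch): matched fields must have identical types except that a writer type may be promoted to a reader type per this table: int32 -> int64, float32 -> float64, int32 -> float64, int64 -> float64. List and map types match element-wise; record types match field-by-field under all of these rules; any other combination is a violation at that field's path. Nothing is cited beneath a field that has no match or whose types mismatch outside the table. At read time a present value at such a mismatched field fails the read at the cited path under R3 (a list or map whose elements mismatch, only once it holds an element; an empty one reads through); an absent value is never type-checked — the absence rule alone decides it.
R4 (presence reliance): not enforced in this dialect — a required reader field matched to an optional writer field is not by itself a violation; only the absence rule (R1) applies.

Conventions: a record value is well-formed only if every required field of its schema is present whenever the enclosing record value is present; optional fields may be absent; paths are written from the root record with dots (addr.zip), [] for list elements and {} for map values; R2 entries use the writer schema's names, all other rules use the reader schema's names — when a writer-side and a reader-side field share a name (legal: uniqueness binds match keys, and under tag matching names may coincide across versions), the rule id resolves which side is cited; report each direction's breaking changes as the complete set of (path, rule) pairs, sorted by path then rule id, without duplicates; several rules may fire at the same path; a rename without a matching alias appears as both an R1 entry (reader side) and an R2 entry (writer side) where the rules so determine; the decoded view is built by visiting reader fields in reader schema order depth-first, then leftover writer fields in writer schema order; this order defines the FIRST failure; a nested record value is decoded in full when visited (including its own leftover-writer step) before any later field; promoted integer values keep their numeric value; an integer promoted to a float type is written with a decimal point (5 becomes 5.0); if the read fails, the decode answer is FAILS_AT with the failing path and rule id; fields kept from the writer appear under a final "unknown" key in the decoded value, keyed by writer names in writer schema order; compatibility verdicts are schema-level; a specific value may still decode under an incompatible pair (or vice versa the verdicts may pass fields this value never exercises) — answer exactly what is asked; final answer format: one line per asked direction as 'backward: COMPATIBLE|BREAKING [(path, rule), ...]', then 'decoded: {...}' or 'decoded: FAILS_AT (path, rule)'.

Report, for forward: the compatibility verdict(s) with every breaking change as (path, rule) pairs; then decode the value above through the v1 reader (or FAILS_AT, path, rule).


in Shipment below, arrows point writer -> reader
forward for Shipment (reader v1, writer v2):
  extras <- extras (map<string, string> -> map<string, string>, writer required)
  version <- version (int64 -> int64, writer optional)
  enabled <- enabled (bool -> bool, writer required)
  signature <- signature (bytes -> bytes, writer optional)
  quantity <- quantity (int64 -> int64, writer required)
  age <- age (int64 -> int64, writer required)
  factor <- factor (int64 -> float64, writer required)
  primary (writer side), unknown to reader
  archived (writer side), unknown to reader
  weight (writer side), unknown to reader
  nothing fires on Shipment: forward is COMPATIBLE
migrating the Shipment value to v1:
  extras := {"alt": "gamma"}
  version := 40 (no value, default fills)
  enabled := false
  signature := null (not supplied -> null)
  quantity := -2
  age := 1
  factor := 100.0 (int64 -> float64)
  writer weight: kept under "unknown"
  => decoded: {"extras": {"alt": "gamma"}, "version": 40, "enabled": false, "signature": null, "quantity": -2, "age": 1, "factor": 100.0, "unknown": {"weight": -2.5}}
ruling out the remaining Shipment differences:
  added field primary to record Shipment: optional bool, tag 24 (in v2 it sits immediately before signature) -> inert for the asked Shipment verdict: nothing fires
  added field archived to record Shipment: optional bool, tag 2 (in v2 it sits immediately before age) -> inert for the asked Shipment verdict: nothing fires
  field factor in record Shipment: type float64 changed to int64 (its default is dropped) -> fires only in the backward direction of Shipment, which is not asked here

forward: COMPATIBLE []; decoded: {"extras": {"alt": "gamma"}, "version": 40, "enabled": false, "signature": null, "quantity": -2, "age": 1, "factor": 100.0, "unknown": {"weight": -2.5}}


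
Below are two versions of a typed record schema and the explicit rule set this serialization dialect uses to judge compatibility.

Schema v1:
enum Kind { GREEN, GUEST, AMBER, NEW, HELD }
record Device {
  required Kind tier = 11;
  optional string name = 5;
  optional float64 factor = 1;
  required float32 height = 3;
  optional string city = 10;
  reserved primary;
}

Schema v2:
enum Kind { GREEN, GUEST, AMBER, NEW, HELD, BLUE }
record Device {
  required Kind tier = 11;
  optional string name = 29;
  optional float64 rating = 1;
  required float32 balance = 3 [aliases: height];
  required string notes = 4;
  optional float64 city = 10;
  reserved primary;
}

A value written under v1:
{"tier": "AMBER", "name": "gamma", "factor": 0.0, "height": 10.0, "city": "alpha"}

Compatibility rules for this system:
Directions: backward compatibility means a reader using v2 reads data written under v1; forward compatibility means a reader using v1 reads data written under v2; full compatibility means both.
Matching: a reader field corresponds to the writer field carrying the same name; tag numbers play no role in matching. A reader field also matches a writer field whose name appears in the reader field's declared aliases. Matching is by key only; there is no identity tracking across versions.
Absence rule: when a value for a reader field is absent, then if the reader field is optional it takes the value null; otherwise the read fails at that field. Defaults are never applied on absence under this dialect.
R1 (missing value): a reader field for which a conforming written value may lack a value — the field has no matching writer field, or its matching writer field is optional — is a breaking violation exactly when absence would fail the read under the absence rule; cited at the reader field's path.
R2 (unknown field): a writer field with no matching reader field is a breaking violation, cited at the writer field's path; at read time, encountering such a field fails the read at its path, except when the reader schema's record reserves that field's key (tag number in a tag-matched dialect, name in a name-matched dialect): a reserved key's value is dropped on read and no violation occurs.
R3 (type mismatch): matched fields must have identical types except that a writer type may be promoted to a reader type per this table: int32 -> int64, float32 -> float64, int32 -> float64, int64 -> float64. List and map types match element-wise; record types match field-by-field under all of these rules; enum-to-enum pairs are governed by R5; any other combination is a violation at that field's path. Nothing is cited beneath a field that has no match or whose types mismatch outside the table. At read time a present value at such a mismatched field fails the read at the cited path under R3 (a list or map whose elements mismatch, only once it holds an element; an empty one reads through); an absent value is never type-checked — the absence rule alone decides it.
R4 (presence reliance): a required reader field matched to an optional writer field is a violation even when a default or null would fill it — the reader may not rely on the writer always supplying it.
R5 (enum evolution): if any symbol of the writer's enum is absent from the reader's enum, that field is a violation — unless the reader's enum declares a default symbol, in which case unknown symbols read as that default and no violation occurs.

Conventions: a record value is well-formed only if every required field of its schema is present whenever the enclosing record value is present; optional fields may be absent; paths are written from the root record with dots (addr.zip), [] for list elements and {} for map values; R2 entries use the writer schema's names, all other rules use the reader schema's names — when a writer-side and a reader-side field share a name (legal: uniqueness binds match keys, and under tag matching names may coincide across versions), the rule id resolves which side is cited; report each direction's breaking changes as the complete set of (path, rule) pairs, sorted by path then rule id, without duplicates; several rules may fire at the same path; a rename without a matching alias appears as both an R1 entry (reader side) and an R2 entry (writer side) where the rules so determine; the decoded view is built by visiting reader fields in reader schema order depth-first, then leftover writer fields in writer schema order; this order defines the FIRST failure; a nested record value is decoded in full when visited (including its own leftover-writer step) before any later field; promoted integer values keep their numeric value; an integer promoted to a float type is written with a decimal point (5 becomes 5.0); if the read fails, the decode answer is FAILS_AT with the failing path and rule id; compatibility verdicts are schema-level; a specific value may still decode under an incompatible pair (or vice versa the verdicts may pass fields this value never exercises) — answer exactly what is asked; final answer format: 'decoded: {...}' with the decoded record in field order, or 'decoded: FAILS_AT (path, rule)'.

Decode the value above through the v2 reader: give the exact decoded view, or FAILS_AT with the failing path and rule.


decoded: FAILS_AT (notes, R1)

arrows below run writer -> reader for Device
decoding the Device value with the v2 reader:
  tier := "AMBER"
  name := "gamma"
  rating := null (not supplied -> null)
  balance := 10.0 (from writer height)
  read fails at notes under R1 (no fill)
  => FAILS_AT (notes, R1)
the other Device changes do not affect what is asked:
  field name in record Device: tag 5 changed to 29 -> triggers nothing under the printed rules; the Device answer is the same either way
  enum Kind (field tier in record Device): symbol BLUE added -> shifts the Device verdicts, not this decode
  field city in record Device: type string changed to float64 -> shifts the Device verdicts, not this decode
  renamed field height to balance in record Device (alias height declared on the renamed field) -> shifts the Device verdicts, not this decode
  renamed field factor to rating in record Device -> shifts the Device verdicts, not this decode


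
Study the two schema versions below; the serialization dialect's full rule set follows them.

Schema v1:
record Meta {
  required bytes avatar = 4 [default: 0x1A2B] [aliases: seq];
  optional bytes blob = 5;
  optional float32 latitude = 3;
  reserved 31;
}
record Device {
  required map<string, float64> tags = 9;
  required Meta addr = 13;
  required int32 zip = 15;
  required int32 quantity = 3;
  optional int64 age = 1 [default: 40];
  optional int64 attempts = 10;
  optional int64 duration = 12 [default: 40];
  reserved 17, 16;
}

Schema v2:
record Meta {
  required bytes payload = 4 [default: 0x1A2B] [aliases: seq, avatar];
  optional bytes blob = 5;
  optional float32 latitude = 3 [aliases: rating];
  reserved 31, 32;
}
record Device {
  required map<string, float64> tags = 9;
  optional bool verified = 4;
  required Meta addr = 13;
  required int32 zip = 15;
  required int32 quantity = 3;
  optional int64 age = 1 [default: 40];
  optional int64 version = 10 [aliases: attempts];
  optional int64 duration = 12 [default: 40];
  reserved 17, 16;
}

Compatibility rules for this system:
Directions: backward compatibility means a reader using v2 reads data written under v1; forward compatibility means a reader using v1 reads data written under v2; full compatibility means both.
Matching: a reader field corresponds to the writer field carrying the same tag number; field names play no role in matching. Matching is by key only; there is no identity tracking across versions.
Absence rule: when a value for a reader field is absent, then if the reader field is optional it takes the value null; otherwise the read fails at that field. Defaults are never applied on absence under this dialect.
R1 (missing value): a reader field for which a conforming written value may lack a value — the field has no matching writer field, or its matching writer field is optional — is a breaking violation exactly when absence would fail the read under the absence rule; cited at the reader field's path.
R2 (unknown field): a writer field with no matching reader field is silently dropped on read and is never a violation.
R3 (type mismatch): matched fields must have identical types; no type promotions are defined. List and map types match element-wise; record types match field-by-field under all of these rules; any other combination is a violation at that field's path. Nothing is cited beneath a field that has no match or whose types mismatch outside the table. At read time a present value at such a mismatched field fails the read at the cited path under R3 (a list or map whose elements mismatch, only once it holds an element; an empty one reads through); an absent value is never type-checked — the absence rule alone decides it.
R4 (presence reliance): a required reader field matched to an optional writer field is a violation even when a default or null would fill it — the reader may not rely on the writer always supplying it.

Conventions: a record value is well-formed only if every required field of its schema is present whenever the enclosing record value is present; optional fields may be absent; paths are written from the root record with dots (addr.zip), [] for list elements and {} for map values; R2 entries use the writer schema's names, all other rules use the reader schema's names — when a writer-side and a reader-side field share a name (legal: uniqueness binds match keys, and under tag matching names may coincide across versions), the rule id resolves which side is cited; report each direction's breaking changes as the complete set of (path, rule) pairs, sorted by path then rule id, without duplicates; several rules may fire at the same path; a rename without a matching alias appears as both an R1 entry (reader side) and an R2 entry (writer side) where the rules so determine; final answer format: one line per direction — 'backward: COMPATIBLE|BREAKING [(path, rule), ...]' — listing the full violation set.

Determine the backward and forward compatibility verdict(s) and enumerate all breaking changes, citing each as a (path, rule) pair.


in Device below, arrows point writer -> reader
backward pass over Device, reader schema v2, writer schema v1:
  map<string, float64> -> map<string, float64>, writer required: tags aligns to tags
  no writer field matches reader verified
  Meta -> Meta, writer required: addr aligns to addr
  int32 -> int32, writer required: zip aligns to zip
  int32 -> int32, writer required: quantity aligns to quantity
  int64 -> int64, writer optional: age aligns to age
  int64 -> int64, writer optional: version aligns to attempts
  int64 -> int64, writer optional: duration aligns to duration
  bytes -> bytes, writer required: addr.payload aligns to addr.avatar
  bytes -> bytes, writer optional: addr.blob aligns to addr.blob
  float32 -> float32, writer optional: addr.latitude aligns to addr.latitude
  => no violations; backward on Device: COMPATIBLE
forward pass over Device, reader schema v1, writer schema v2:
  map<string, float64> -> map<string, float64>, writer required: tags aligns to tags
  Meta -> Meta, writer required: addr aligns to addr
  int32 -> int32, writer required: zip aligns to zip
  int32 -> int32, writer required: quantity aligns to quantity
  int64 -> int64, writer optional: age aligns to age
  int64 -> int64, writer optional: attempts aligns to version
  int64 -> int64, writer optional: duration aligns to duration
  writer field verified has no reader counterpart
  bytes -> bytes, writer required: addr.avatar aligns to addr.payload
  bytes -> bytes, writer optional: addr.blob aligns to addr.blob
  float32 -> float32, writer optional: addr.latitude aligns to addr.latitude
  => no violations; forward on Device: COMPATIBLE

backward: COMPATIBLE []; forward: COMPATIBLE []
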